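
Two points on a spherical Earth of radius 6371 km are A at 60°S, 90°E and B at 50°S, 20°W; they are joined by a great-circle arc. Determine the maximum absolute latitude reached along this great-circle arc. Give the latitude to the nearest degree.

≈ 69°S

The great circle lies in the plane with unit normal n̂ = (p₁ × p₂)/|p₁ × p₂|.
Here n̂_z ≈ -0.363; the vertex latitude is φ_max = arccos|n̂_z| ≈ 68.7°.
Check via Clairaut: cos φ_max = |cos φ₁| · sin C = cos(60.0°)·sin(133.5°) ≈ 0.363, again giving ≈ 68.7°.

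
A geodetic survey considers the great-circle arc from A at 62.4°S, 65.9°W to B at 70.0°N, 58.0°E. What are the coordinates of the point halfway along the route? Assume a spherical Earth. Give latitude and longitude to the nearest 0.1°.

≈ 7.7°N, 19.7°W

Convert each endpoint to a unit vector on the sphere (x = cos φ cos λ, y = cos φ sin λ, z = sin φ).
The central angle between the endpoints is δ = arccos(p₁·p₂) ≈ 2.742 rad (157.1°).
Interpolate at f = 1/2 with slerp weights a = sin((1−f)δ)/sin δ ≈ 2.518, b = sin(fδ)/sin δ ≈ 2.518.
p = a·p₁ + b·p₂ ≈ (0.933, -0.335, 0.135); φ = arcsin(p_z) ≈ 7.74°, λ = atan2(p_y, p_x) ≈ -19.73°.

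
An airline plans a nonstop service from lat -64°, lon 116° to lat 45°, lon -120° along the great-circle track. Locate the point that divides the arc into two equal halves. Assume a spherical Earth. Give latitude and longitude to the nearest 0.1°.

≈ lat -18.1°, lon -158.2°

Write both endpoints as unit vectors p₁, p₂ with components (cos φ cos λ, cos φ sin λ, sin φ).
The central angle between the endpoints is δ = arccos(p₁·p₂) ≈ 2.513 rad (144.0°).
Interpolate at f = 1/2 with slerp weights a = sin((1−f)δ)/sin δ ≈ 1.617, b = sin(fδ)/sin δ ≈ 1.617.
p = a·p₁ + b·p₂ ≈ (-0.883, -0.353, -0.310); φ = arcsin(p_z) ≈ -18.06°, λ = atan2(p_y, p_x) ≈ -158.19°.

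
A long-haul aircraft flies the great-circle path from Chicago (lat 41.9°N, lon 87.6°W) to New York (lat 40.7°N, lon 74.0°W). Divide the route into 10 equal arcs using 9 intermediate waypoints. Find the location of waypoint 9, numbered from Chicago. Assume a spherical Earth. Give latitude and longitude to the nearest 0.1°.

Write both endpoints as unit vectors p₁, p₂ with components (cos φ cos λ, cos φ sin λ, sin φ).
The central angle between the endpoints is δ = arccos(p₁·p₂) ≈ 0.179 rad (10.3°).
Interpolate at f = 9/10 with slerp weights a = sin((1−f)δ)/sin δ ≈ 0.101, b = sin(fδ)/sin δ ≈ 0.901.
p = a·p₁ + b·p₂ ≈ (0.191, -0.731, 0.655); φ = arcsin(p_z) ≈ 40.89°, λ = atan2(p_y, p_x) ≈ -75.33°.

≈ lat 40.9°N, lon 75.3°W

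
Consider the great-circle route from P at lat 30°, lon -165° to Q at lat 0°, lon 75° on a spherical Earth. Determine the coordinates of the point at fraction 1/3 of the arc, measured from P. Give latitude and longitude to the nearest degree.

The haversine formula gives a central angle δ ≈ 2.019 rad (115.7°) between the endpoints.
Interpolate at f = 1/3 with slerp weights a = sin((1−f)δ)/sin δ ≈ 1.081, b = sin(fδ)/sin δ ≈ 0.691.
p = a·p₁ + b·p₂ ≈ (-0.726, 0.425, 0.541); φ = arcsin(p_z) ≈ 32.73°, λ = atan2(p_y, p_x) ≈ 149.62°.

≈ lat 33°, lon 150°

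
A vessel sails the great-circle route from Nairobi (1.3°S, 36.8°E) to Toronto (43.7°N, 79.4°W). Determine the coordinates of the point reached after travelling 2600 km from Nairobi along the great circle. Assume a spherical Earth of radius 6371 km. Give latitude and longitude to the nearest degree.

From cos δ = sin φ₁ sin φ₂ + cos φ₁ cos φ₂ cos Δλ, the central angle is δ ≈ 1.912 rad (109.6°). The total great-circle distance is δ·R ≈ 1.912 × 6371 ≈ 12182 km, so the target fraction is f = 2600/12182 ≈ 0.213.
Interpolate at f ≈ 0.213 with slerp weights a = sin((1−f)δ)/sin δ ≈ 1.059, b = sin(fδ)/sin δ ≈ 0.421.
p = a·p₁ + b·p₂ ≈ (0.904, 0.335, 0.267); φ = arcsin(p_z) ≈ 15.48°, λ = atan2(p_y, p_x) ≈ 20.33°.

≈ (15°N, 20°E)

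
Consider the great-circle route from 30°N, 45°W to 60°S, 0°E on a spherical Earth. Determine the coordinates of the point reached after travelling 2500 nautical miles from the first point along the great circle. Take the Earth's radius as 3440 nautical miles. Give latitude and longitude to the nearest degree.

≈ 9°S, 31°W

Write both endpoints as unit vectors p₁, p₂ with components (cos φ cos λ, cos φ sin λ, sin φ).
The central angle between the endpoints is δ = arccos(p₁·p₂) ≈ 1.698 rad (97.3°). The total great-circle distance is δ·R ≈ 1.698 × 3440 ≈ 5841 nmi, so the target fraction is f = 2500/5841 ≈ 0.428.
Interpolate at f ≈ 0.428 with slerp weights a = sin((1−f)δ)/sin δ ≈ 0.832, b = sin(fδ)/sin δ ≈ 0.670.
p = a·p₁ + b·p₂ ≈ (0.845, -0.510, -0.164); φ = arcsin(p_z) ≈ -9.44°, λ = atan2(p_y, p_x) ≈ -31.11°.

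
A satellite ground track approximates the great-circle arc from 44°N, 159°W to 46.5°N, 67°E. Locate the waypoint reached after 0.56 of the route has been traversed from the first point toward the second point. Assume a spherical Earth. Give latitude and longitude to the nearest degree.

≈ 69°N, 124°E

From cos δ = sin φ₁ sin φ₂ + cos φ₁ cos φ₂ cos Δλ, the central angle is δ ≈ 1.410 rad (80.8°).
Interpolate at f = 0.56 with slerp weights a = sin((1−f)δ)/sin δ ≈ 0.589, b = sin(fδ)/sin δ ≈ 0.719.
p = a·p₁ + b·p₂ ≈ (-0.202, 0.304, 0.931); φ = arcsin(p_z) ≈ 68.59°, λ = atan2(p_y, p_x) ≈ 123.61°.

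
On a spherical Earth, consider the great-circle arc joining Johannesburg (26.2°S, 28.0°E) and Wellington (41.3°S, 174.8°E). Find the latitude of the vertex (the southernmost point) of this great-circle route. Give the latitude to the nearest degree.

The great circle lies in the plane with unit normal n̂ = (p₁ × p₂)/|p₁ × p₂|.
Here n̂_z ≈ +0.384; the vertex latitude is φ_max = arccos|n̂_z| ≈ 67.4°.
Check via Clairaut: cos φ_max = |cos φ₁| · sin C = cos(26.2°)·sin(154.7°) ≈ 0.384, again giving ≈ 67.4°.

≈ 67°S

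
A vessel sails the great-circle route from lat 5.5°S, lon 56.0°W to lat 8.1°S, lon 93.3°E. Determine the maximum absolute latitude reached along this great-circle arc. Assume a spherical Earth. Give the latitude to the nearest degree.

≈ 24°S

The great circle lies in the plane with unit normal n̂ = (p₁ × p₂)/|p₁ × p₂|.
Here n̂_z ≈ +0.911; the vertex latitude is φ_max = arccos|n̂_z| ≈ 24.3°.
Check via Clairaut: cos φ_max = |cos φ₁| · sin C = cos(5.5°)·sin(113.7°) ≈ 0.911, again giving ≈ 24.3°.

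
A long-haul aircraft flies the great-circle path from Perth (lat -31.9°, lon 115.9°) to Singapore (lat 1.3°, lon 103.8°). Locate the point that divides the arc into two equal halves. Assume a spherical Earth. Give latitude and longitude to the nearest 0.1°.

≈ lat -15.4°, lon 109.4°

The haversine formula gives a central angle δ ≈ 0.613 rad (35.1°) between the endpoints.
Interpolate at f = 1/2 with slerp weights a = sin((1−f)δ)/sin δ ≈ 0.524, b = sin(fδ)/sin δ ≈ 0.524.
p = a·p₁ + b·p₂ ≈ (-0.320, 0.910, -0.265); φ = arcsin(p_z) ≈ -15.38°, λ = atan2(p_y, p_x) ≈ 109.35°.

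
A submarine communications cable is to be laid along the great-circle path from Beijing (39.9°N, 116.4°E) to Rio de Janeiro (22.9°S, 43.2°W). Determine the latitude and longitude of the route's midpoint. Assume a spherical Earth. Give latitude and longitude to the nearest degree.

Write both endpoints as unit vectors p₁, p₂ with components (cos φ cos λ, cos φ sin λ, sin φ).
The central angle between the endpoints is δ = arccos(p₁·p₂) ≈ 2.719 rad (155.8°).
Interpolate at f = 1/2 with slerp weights a = sin((1−f)δ)/sin δ ≈ 2.383, b = sin(fδ)/sin δ ≈ 2.383.
p = a·p₁ + b·p₂ ≈ (0.787, 0.135, 0.601); φ = arcsin(p_z) ≈ 36.97°, λ = atan2(p_y, p_x) ≈ 9.71°.

≈ (37°N, 10°E)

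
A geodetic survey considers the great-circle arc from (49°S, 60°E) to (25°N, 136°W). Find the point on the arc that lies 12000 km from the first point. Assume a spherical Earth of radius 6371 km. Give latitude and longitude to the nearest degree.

The haversine formula gives a central angle δ ≈ 2.669 rad (152.9°) between the endpoints. The total great-circle distance is δ·R ≈ 2.669 × 6371 ≈ 17006 km, so the target fraction is f = 12000/17006 ≈ 0.706.
Interpolate at f ≈ 0.706 with slerp weights a = sin((1−f)δ)/sin δ ≈ 1.555, b = sin(fδ)/sin δ ≈ 2.091.
p = a·p₁ + b·p₂ ≈ (-0.853, -0.433, -0.290); φ = arcsin(p_z) ≈ -16.83°, λ = atan2(p_y, p_x) ≈ -153.08°.

≈ (17°S, 153°W)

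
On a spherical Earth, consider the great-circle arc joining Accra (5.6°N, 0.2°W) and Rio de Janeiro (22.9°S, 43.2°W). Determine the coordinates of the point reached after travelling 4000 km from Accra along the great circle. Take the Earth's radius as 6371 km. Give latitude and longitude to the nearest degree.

Convert each endpoint to a unit vector on the sphere (x = cos φ cos λ, y = cos φ sin λ, z = sin φ).
The central angle between the endpoints is δ = arccos(p₁·p₂) ≈ 0.886 rad (50.8°). The total great-circle distance is δ·R ≈ 0.886 × 6371 ≈ 5645 km, so the target fraction is f = 4000/5645 ≈ 0.709.
Interpolate at f ≈ 0.709 with slerp weights a = sin((1−f)δ)/sin δ ≈ 0.330, b = sin(fδ)/sin δ ≈ 0.758.
p = a·p₁ + b·p₂ ≈ (0.837, -0.479, -0.263); φ = arcsin(p_z) ≈ -15.24°, λ = atan2(p_y, p_x) ≈ -29.79°.

≈ 15°S, 30°W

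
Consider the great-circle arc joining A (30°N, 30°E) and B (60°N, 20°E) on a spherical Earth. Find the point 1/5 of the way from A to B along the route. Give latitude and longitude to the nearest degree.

Write both endpoints as unit vectors p₁, p₂ with components (cos φ cos λ, cos φ sin λ, sin φ).
The central angle between the endpoints is δ = arccos(p₁·p₂) ≈ 0.537 rad (30.7°).
Interpolate at f = 1/5 with slerp weights a = sin((1−f)δ)/sin δ ≈ 0.814, b = sin(fδ)/sin δ ≈ 0.210.
p = a·p₁ + b·p₂ ≈ (0.709, 0.388, 0.589); φ = arcsin(p_z) ≈ 36.05°, λ = atan2(p_y, p_x) ≈ 28.71°.

≈ (36°N, 29°E)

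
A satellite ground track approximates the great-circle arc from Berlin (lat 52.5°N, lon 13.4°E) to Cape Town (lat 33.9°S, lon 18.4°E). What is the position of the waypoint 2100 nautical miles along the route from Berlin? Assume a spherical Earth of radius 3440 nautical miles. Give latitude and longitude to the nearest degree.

Convert each endpoint to a unit vector on the sphere (x = cos φ cos λ, y = cos φ sin λ, z = sin φ).
The central angle between the endpoints is δ = arccos(p₁·p₂) ≈ 1.510 rad (86.5°). The total great-circle distance is δ·R ≈ 1.510 × 3440 ≈ 5194 nmi, so the target fraction is f = 2100/5194 ≈ 0.404.
Interpolate at f ≈ 0.404 with slerp weights a = sin((1−f)δ)/sin δ ≈ 0.784, b = sin(fδ)/sin δ ≈ 0.574.
p = a·p₁ + b·p₂ ≈ (0.917, 0.261, 0.302); φ = arcsin(p_z) ≈ 17.58°, λ = atan2(p_y, p_x) ≈ 15.90°.

≈ lat 18°N, lon 16°E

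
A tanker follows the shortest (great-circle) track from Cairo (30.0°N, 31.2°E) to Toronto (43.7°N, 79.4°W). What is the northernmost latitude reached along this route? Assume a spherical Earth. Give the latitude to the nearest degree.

≈ 54°N

The great circle lies in the plane with unit normal n̂ = (p₁ × p₂)/|p₁ × p₂|.
Here n̂_z ≈ -0.591; the vertex latitude is φ_max = arccos|n̂_z| ≈ 53.8°.
Check via Clairaut: cos φ_max = |cos φ₁| · sin C = cos(30.0°)·sin(43.0°) ≈ 0.591, again giving ≈ 53.8°.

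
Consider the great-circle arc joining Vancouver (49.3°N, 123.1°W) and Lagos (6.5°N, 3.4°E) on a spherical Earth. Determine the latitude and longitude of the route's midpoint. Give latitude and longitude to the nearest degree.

Convert each endpoint to a unit vector on the sphere (x = cos φ cos λ, y = cos φ sin λ, z = sin φ).
The central angle between the endpoints is δ = arccos(p₁·p₂) ≈ 1.875 rad (107.4°).
Interpolate at f = 1/2 with slerp weights a = sin((1−f)δ)/sin δ ≈ 0.845, b = sin(fδ)/sin δ ≈ 0.845.
p = a·p₁ + b·p₂ ≈ (0.537, -0.412, 0.736); φ = arcsin(p_z) ≈ 47.41°, λ = atan2(p_y, p_x) ≈ -37.47°.

≈ (47°N, 37°W)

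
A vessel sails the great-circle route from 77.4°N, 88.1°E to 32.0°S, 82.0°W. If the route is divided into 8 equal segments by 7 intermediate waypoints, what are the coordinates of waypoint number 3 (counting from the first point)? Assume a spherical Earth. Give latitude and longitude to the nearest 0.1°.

≈ 51.9°N, 77.2°W

From cos δ = sin φ₁ sin φ₂ + cos φ₁ cos φ₂ cos Δλ, the central angle is δ ≈ 2.345 rad (134.4°).
Interpolate at f = 3/8 with slerp weights a = sin((1−f)δ)/sin δ ≈ 1.391, b = sin(fδ)/sin δ ≈ 1.078.
p = a·p₁ + b·p₂ ≈ (0.137, -0.602, 0.787); φ = arcsin(p_z) ≈ 51.88°, λ = atan2(p_y, p_x) ≈ -77.15°.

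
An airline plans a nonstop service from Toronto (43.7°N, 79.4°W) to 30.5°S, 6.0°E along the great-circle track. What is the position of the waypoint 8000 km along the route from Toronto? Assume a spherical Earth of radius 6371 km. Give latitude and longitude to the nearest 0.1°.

≈ 4.9°S, 20.2°W

Convert each endpoint to a unit vector on the sphere (x = cos φ cos λ, y = cos φ sin λ, z = sin φ).
The central angle between the endpoints is δ = arccos(p₁·p₂) ≈ 1.876 rad (107.5°). The total great-circle distance is δ·R ≈ 1.876 × 6371 ≈ 11953 km, so the target fraction is f = 8000/11953 ≈ 0.669.
Interpolate at f ≈ 0.669 with slerp weights a = sin((1−f)δ)/sin δ ≈ 0.610, b = sin(fδ)/sin δ ≈ 0.997.
p = a·p₁ + b·p₂ ≈ (0.935, -0.343, -0.085); φ = arcsin(p_z) ≈ -4.86°, λ = atan2(p_y, p_x) ≈ -20.16°.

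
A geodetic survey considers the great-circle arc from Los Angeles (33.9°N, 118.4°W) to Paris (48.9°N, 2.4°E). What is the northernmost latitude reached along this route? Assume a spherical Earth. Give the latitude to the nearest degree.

≈ 62°N

The great circle lies in the plane with unit normal n̂ = (p₁ × p₂)/|p₁ × p₂|.
Here n̂_z ≈ +0.473; the vertex latitude is φ_max = arccos|n̂_z| ≈ 61.7°.
Check via Clairaut: cos φ_max = |cos φ₁| · sin C = cos(33.9°)·sin(34.8°) ≈ 0.473, again giving ≈ 61.7°.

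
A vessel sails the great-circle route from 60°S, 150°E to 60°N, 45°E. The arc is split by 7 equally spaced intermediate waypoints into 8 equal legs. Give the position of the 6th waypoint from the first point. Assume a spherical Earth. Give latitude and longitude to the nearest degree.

≈ 32°N, 81°E

From cos δ = sin φ₁ sin φ₂ + cos φ₁ cos φ₂ cos Δλ, the central angle is δ ≈ 2.523 rad (144.6°).
Interpolate at f = 6/8 with slerp weights a = sin((1−f)δ)/sin δ ≈ 1.017, b = sin(fδ)/sin δ ≈ 1.636.
p = a·p₁ + b·p₂ ≈ (0.138, 0.833, 0.536); φ = arcsin(p_z) ≈ 32.42°, λ = atan2(p_y, p_x) ≈ 80.58°.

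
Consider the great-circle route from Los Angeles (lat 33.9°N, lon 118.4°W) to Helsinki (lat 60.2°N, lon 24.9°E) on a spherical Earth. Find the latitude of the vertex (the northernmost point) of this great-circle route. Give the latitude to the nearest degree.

≈ 76°N

The great circle lies in the plane with unit normal n̂ = (p₁ × p₂)/|p₁ × p₂|.
Here n̂_z ≈ +0.249; the vertex latitude is φ_max = arccos|n̂_z| ≈ 75.6°.
Check via Clairaut: cos φ_max = |cos φ₁| · sin C = cos(33.9°)·sin(17.5°) ≈ 0.249, again giving ≈ 75.6°.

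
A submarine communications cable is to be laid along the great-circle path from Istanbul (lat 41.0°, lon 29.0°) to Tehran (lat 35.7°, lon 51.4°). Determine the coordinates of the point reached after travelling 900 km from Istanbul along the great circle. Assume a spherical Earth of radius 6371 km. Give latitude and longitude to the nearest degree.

Convert each endpoint to a unit vector on the sphere (x = cos φ cos λ, y = cos φ sin λ, z = sin φ).
The central angle between the endpoints is δ = arccos(p₁·p₂) ≈ 0.319 rad (18.3°). The total great-circle distance is δ·R ≈ 0.319 × 6371 ≈ 2034 km, so the target fraction is f = 900/2034 ≈ 0.443.
Interpolate at f ≈ 0.443 with slerp weights a = sin((1−f)δ)/sin δ ≈ 0.564, b = sin(fδ)/sin δ ≈ 0.449.
p = a·p₁ + b·p₂ ≈ (0.600, 0.491, 0.632); φ = arcsin(p_z) ≈ 39.19°, λ = atan2(p_y, p_x) ≈ 39.32°.

≈ lat 39°, lon 39°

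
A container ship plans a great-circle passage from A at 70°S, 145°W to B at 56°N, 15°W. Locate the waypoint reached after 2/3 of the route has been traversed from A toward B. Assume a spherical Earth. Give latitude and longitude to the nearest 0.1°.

The haversine formula gives a central angle δ ≈ 2.695 rad (154.4°) between the endpoints.
Interpolate at f = 2/3 with slerp weights a = sin((1−f)δ)/sin δ ≈ 1.812, b = sin(fδ)/sin δ ≈ 2.257.
p = a·p₁ + b·p₂ ≈ (0.712, -0.682, 0.169); φ = arcsin(p_z) ≈ 9.71°, λ = atan2(p_y, p_x) ≈ -43.79°.

≈ 9.7°N, 43.8°W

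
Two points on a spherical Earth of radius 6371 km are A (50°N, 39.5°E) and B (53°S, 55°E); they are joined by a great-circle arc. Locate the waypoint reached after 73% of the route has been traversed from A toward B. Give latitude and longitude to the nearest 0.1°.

Write both endpoints as unit vectors p₁, p₂ with components (cos φ cos λ, cos φ sin λ, sin φ).
The central angle between the endpoints is δ = arccos(p₁·p₂) ≈ 1.812 rad (103.8°).
Interpolate at f = 0.73 with slerp weights a = sin((1−f)δ)/sin δ ≈ 0.484, b = sin(fδ)/sin δ ≈ 0.998.
p = a·p₁ + b·p₂ ≈ (0.585, 0.690, -0.427); φ = arcsin(p_z) ≈ -25.25°, λ = atan2(p_y, p_x) ≈ 49.73°.

≈ (25.2°S, 49.7°E)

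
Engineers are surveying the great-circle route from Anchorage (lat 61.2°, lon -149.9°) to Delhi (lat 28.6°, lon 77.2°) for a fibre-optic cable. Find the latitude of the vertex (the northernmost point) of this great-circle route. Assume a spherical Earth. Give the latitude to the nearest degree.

≈ 72°

The great circle lies in the plane with unit normal n̂ = (p₁ × p₂)/|p₁ × p₂|.
Here n̂_z ≈ -0.313; the vertex latitude is φ_max = arccos|n̂_z| ≈ 71.8°.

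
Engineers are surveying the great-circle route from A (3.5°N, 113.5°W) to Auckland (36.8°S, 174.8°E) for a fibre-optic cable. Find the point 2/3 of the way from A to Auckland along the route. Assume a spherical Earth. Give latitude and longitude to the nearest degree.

The haversine formula gives a central angle δ ≈ 1.355 rad (77.6°) between the endpoints.
Interpolate at f = 2/3 with slerp weights a = sin((1−f)δ)/sin δ ≈ 0.447, b = sin(fδ)/sin δ ≈ 0.804.
p = a·p₁ + b·p₂ ≈ (-0.819, -0.351, -0.454); φ = arcsin(p_z) ≈ -27.02°, λ = atan2(p_y, p_x) ≈ -156.82°.

≈ (27°S, 157°W)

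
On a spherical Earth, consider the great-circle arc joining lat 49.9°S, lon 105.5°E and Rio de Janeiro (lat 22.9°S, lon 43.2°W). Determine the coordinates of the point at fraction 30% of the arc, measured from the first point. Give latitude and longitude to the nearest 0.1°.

Write both endpoints as unit vectors p₁, p₂ with components (cos φ cos λ, cos φ sin λ, sin φ).
The central angle between the endpoints is δ = arccos(p₁·p₂) ≈ 1.782 rad (102.1°).
Interpolate at f = 0.30 with slerp weights a = sin((1−f)δ)/sin δ ≈ 0.970, b = sin(fδ)/sin δ ≈ 0.521.
p = a·p₁ + b·p₂ ≈ (0.183, 0.273, -0.944); φ = arcsin(p_z) ≈ -70.80°, λ = atan2(p_y, p_x) ≈ 56.20°.

≈ lat 70.8°S, lon 56.2°E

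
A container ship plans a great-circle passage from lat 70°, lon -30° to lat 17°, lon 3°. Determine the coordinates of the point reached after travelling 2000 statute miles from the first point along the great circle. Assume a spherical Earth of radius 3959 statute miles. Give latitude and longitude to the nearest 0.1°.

≈ lat 43.9°, lon -5.3°

From cos δ = sin φ₁ sin φ₂ + cos φ₁ cos φ₂ cos Δλ, the central angle is δ ≈ 0.990 rad (56.7°). The total great-circle distance is δ·R ≈ 0.990 × 3959 ≈ 3918 mi, so the target fraction is f = 2000/3918 ≈ 0.511.
Interpolate at f ≈ 0.511 with slerp weights a = sin((1−f)δ)/sin δ ≈ 0.557, b = sin(fδ)/sin δ ≈ 0.579.
p = a·p₁ + b·p₂ ≈ (0.718, -0.066, 0.693); φ = arcsin(p_z) ≈ 43.86°, λ = atan2(p_y, p_x) ≈ -5.28°.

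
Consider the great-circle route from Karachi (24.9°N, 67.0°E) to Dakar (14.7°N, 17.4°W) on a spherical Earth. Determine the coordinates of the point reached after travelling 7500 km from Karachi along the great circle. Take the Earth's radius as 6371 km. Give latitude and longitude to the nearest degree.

The haversine formula gives a central angle δ ≈ 1.377 rad (78.9°) between the endpoints. The total great-circle distance is δ·R ≈ 1.377 × 6371 ≈ 8774 km, so the target fraction is f = 7500/8774 ≈ 0.855.
Interpolate at f ≈ 0.855 with slerp weights a = sin((1−f)δ)/sin δ ≈ 0.202, b = sin(fδ)/sin δ ≈ 0.941.
p = a·p₁ + b·p₂ ≈ (0.940, -0.103, 0.324); φ = arcsin(p_z) ≈ 18.91°, λ = atan2(p_y, p_x) ≈ -6.27°.

≈ 19°N, 6°W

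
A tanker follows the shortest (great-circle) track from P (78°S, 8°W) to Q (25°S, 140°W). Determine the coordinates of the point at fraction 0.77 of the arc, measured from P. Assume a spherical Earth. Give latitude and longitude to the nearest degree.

Convert each endpoint to a unit vector on the sphere (x = cos φ cos λ, y = cos φ sin λ, z = sin φ).
The central angle between the endpoints is δ = arccos(p₁·p₂) ≈ 1.279 rad (73.3°).
Interpolate at f = 0.77 with slerp weights a = sin((1−f)δ)/sin δ ≈ 0.303, b = sin(fδ)/sin δ ≈ 0.870.
p = a·p₁ + b·p₂ ≈ (-0.542, -0.516, -0.664); φ = arcsin(p_z) ≈ -41.60°, λ = atan2(p_y, p_x) ≈ -136.41°.

≈ (42°S, 136°W)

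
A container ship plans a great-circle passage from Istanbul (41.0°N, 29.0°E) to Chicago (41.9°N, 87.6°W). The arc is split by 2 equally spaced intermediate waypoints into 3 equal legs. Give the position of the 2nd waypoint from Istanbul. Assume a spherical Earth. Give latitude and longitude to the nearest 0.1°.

Convert each endpoint to a unit vector on the sphere (x = cos φ cos λ, y = cos φ sin λ, z = sin φ).
The central angle between the endpoints is δ = arccos(p₁·p₂) ≈ 1.383 rad (79.2°).
Interpolate at f = 2/3 with slerp weights a = sin((1−f)δ)/sin δ ≈ 0.453, b = sin(fδ)/sin δ ≈ 0.811.
p = a·p₁ + b·p₂ ≈ (0.324, -0.437, 0.839); φ = arcsin(p_z) ≈ 57.01°, λ = atan2(p_y, p_x) ≈ -53.46°.

≈ (57.0°N, 53.5°W)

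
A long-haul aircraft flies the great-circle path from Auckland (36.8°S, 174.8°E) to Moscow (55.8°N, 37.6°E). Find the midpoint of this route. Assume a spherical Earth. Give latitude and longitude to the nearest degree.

≈ 23°N, 130°E

The haversine formula gives a central angle δ ≈ 2.542 rad (145.7°) between the endpoints.
Interpolate at f = 1/2 with slerp weights a = sin((1−f)δ)/sin δ ≈ 1.694, b = sin(fδ)/sin δ ≈ 1.694.
p = a·p₁ + b·p₂ ≈ (-0.596, 0.704, 0.386); φ = arcsin(p_z) ≈ 22.72°, λ = atan2(p_y, p_x) ≈ 130.28°.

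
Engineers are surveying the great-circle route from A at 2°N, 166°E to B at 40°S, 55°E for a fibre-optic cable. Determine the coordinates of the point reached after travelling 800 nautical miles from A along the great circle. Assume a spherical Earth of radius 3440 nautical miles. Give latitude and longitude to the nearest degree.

≈ 7°S, 156°E

Convert each endpoint to a unit vector on the sphere (x = cos φ cos λ, y = cos φ sin λ, z = sin φ).
The central angle between the endpoints is δ = arccos(p₁·p₂) ≈ 1.872 rad (107.3°). The total great-circle distance is δ·R ≈ 1.872 × 3440 ≈ 6440 nmi, so the target fraction is f = 800/6440 ≈ 0.124.
Interpolate at f ≈ 0.124 with slerp weights a = sin((1−f)δ)/sin δ ≈ 1.045, b = sin(fδ)/sin δ ≈ 0.241.
p = a·p₁ + b·p₂ ≈ (-0.907, 0.404, -0.119); φ = arcsin(p_z) ≈ -6.82°, λ = atan2(p_y, p_x) ≈ 155.99°.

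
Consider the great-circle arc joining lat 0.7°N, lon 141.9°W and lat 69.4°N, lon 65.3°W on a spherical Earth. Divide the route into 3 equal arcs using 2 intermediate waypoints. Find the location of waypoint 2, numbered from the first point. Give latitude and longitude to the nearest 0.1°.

The haversine formula gives a central angle δ ≈ 1.478 rad (84.7°) between the endpoints.
Interpolate at f = 2/3 with slerp weights a = sin((1−f)δ)/sin δ ≈ 0.475, b = sin(fδ)/sin δ ≈ 0.837.
p = a·p₁ + b·p₂ ≈ (-0.251, -0.561, 0.789); φ = arcsin(p_z) ≈ 52.12°, λ = atan2(p_y, p_x) ≈ -114.09°.

≈ lat 52.1°N, lon 114.1°W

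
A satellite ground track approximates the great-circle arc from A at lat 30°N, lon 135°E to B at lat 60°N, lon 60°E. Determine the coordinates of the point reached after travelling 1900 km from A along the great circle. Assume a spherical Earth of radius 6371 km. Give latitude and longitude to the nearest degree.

Write both endpoints as unit vectors p₁, p₂ with components (cos φ cos λ, cos φ sin λ, sin φ).
The central angle between the endpoints is δ = arccos(p₁·p₂) ≈ 0.994 rad (57.0°). The total great-circle distance is δ·R ≈ 0.994 × 6371 ≈ 6335 km, so the target fraction is f = 1900/6335 ≈ 0.300.
Interpolate at f ≈ 0.300 with slerp weights a = sin((1−f)δ)/sin δ ≈ 0.765, b = sin(fδ)/sin δ ≈ 0.350.
p = a·p₁ + b·p₂ ≈ (-0.381, 0.620, 0.686); φ = arcsin(p_z) ≈ 43.31°, λ = atan2(p_y, p_x) ≈ 121.55°.

≈ lat 43°N, lon 122°E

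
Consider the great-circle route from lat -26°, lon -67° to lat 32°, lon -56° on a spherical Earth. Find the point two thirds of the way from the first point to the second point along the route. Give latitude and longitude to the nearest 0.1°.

≈ lat 12.7°, lon -60.0°

Write both endpoints as unit vectors p₁, p₂ with components (cos φ cos λ, cos φ sin λ, sin φ).
The central angle between the endpoints is δ = arccos(p₁·p₂) ≈ 1.029 rad (58.9°).
Interpolate at f = 2/3 with slerp weights a = sin((1−f)δ)/sin δ ≈ 0.392, b = sin(fδ)/sin δ ≈ 0.739.
p = a·p₁ + b·p₂ ≈ (0.488, -0.844, 0.220); φ = arcsin(p_z) ≈ 12.69°, λ = atan2(p_y, p_x) ≈ -59.96°.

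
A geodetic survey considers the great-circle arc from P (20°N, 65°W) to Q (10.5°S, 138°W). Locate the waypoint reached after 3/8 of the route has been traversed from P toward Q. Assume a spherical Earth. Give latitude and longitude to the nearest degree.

≈ (10°N, 93°W)

From cos δ = sin φ₁ sin φ₂ + cos φ₁ cos φ₂ cos Δλ, the central angle is δ ≈ 1.361 rad (78.0°).
Interpolate at f = 3/8 with slerp weights a = sin((1−f)δ)/sin δ ≈ 0.769, b = sin(fδ)/sin δ ≈ 0.500.
p = a·p₁ + b·p₂ ≈ (-0.060, -0.983, 0.172); φ = arcsin(p_z) ≈ 9.90°, λ = atan2(p_y, p_x) ≈ -93.48°.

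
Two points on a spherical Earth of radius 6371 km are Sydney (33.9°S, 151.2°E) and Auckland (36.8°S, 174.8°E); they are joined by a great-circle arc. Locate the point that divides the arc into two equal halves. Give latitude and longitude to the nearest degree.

≈ (36°S, 163°E)

Convert each endpoint to a unit vector on the sphere (x = cos φ cos λ, y = cos φ sin λ, z = sin φ).
The central angle between the endpoints is δ = arccos(p₁·p₂) ≈ 0.339 rad (19.4°).
Interpolate at f = 1/2 with slerp weights a = sin((1−f)δ)/sin δ ≈ 0.507, b = sin(fδ)/sin δ ≈ 0.507.
p = a·p₁ + b·p₂ ≈ (-0.773, 0.240, -0.587); φ = arcsin(p_z) ≈ -35.93°, λ = atan2(p_y, p_x) ≈ 162.79°.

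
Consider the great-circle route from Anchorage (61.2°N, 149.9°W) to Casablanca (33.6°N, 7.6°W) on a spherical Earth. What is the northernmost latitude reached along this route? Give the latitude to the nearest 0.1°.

The great circle lies in the plane with unit normal n̂ = (p₁ × p₂)/|p₁ × p₂|.
Here n̂_z ≈ +0.249; the vertex latitude is φ_max = arccos|n̂_z| ≈ 75.6°.

≈ 75.6°N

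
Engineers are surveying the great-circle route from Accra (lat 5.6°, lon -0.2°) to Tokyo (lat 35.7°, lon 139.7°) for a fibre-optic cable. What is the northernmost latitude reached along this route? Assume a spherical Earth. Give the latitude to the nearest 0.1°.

The great circle lies in the plane with unit normal n̂ = (p₁ × p₂)/|p₁ × p₂|.
Here n̂_z ≈ +0.629; the vertex latitude is φ_max = arccos|n̂_z| ≈ 51.0°.
Check via Clairaut: cos φ_max = |cos φ₁| · sin C = cos(5.6°)·sin(39.2°) ≈ 0.629, again giving ≈ 51.0°.

≈ 51.0°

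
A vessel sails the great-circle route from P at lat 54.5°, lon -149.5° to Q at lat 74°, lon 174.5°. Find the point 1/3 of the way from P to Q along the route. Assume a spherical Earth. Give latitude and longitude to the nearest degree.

From cos δ = sin φ₁ sin φ₂ + cos φ₁ cos φ₂ cos Δλ, the central angle is δ ≈ 0.422 rad (24.2°).
Interpolate at f = 1/3 with slerp weights a = sin((1−f)δ)/sin δ ≈ 0.678, b = sin(fδ)/sin δ ≈ 0.342.
p = a·p₁ + b·p₂ ≈ (-0.433, -0.191, 0.881); φ = arcsin(p_z) ≈ 61.76°, λ = atan2(p_y, p_x) ≈ -156.23°.

≈ lat 62°, lon -156°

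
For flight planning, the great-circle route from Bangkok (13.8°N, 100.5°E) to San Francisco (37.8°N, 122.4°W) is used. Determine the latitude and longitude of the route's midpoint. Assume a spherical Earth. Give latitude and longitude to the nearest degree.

Convert each endpoint to a unit vector on the sphere (x = cos φ cos λ, y = cos φ sin λ, z = sin φ).
The central angle between the endpoints is δ = arccos(p₁·p₂) ≈ 2.000 rad (114.6°).
Interpolate at f = 1/2 with slerp weights a = sin((1−f)δ)/sin δ ≈ 0.925, b = sin(fδ)/sin δ ≈ 0.925.
p = a·p₁ + b·p₂ ≈ (-0.555, 0.266, 0.788); φ = arcsin(p_z) ≈ 51.98°, λ = atan2(p_y, p_x) ≈ 154.39°.

≈ 52°N, 154°E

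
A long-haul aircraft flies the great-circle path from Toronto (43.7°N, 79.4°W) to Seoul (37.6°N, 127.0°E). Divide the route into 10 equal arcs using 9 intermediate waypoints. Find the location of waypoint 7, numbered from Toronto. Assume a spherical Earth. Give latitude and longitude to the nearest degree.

The haversine formula gives a central angle δ ≈ 1.662 rad (95.3°) between the endpoints.
Interpolate at f = 7/10 with slerp weights a = sin((1−f)δ)/sin δ ≈ 0.480, b = sin(fδ)/sin δ ≈ 0.922.
p = a·p₁ + b·p₂ ≈ (-0.376, 0.242, 0.894); φ = arcsin(p_z) ≈ 63.44°, λ = atan2(p_y, p_x) ≈ 147.20°.

≈ 63°N, 147°E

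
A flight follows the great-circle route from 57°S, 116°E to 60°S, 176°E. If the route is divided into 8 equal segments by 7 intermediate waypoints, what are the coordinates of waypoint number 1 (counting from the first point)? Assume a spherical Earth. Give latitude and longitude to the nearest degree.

Convert each endpoint to a unit vector on the sphere (x = cos φ cos λ, y = cos φ sin λ, z = sin φ).
The central angle between the endpoints is δ = arccos(p₁·p₂) ≈ 0.531 rad (30.4°).
Interpolate at f = 1/8 with slerp weights a = sin((1−f)δ)/sin δ ≈ 0.885, b = sin(fδ)/sin δ ≈ 0.131.
p = a·p₁ + b·p₂ ≈ (-0.277, 0.438, -0.856); φ = arcsin(p_z) ≈ -58.82°, λ = atan2(p_y, p_x) ≈ 122.29°.

≈ 59°S, 122°E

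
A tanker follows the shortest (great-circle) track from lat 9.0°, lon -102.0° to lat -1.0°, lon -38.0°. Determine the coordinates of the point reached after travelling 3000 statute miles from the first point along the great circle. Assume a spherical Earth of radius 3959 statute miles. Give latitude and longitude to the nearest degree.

Write both endpoints as unit vectors p₁, p₂ with components (cos φ cos λ, cos φ sin λ, sin φ).
The central angle between the endpoints is δ = arccos(p₁·p₂) ≈ 1.126 rad (64.5°). The total great-circle distance is δ·R ≈ 1.126 × 3959 ≈ 4458 mi, so the target fraction is f = 3000/4458 ≈ 0.673.
Interpolate at f ≈ 0.673 with slerp weights a = sin((1−f)δ)/sin δ ≈ 0.399, b = sin(fδ)/sin δ ≈ 0.761.
p = a·p₁ + b·p₂ ≈ (0.518, -0.854, 0.049); φ = arcsin(p_z) ≈ 2.81°, λ = atan2(p_y, p_x) ≈ -58.76°.

≈ lat 3°, lon -59°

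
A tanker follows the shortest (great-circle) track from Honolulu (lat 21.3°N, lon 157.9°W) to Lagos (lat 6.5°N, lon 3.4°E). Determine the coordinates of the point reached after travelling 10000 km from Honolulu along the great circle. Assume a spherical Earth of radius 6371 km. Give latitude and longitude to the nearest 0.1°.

The haversine formula gives a central angle δ ≈ 2.560 rad (146.7°) between the endpoints. The total great-circle distance is δ·R ≈ 2.560 × 6371 ≈ 16311 km, so the target fraction is f = 10000/16311 ≈ 0.613.
Interpolate at f ≈ 0.613 with slerp weights a = sin((1−f)δ)/sin δ ≈ 1.523, b = sin(fδ)/sin δ ≈ 1.821.
p = a·p₁ + b·p₂ ≈ (0.491, -0.427, 0.759); φ = arcsin(p_z) ≈ 49.41°, λ = atan2(p_y, p_x) ≈ -40.96°.

≈ lat 49.4°N, lon 41.0°W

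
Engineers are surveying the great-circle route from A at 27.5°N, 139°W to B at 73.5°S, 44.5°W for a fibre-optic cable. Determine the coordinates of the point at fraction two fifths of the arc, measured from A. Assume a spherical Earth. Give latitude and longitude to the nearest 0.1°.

≈ 17.5°S, 124.8°W

Convert each endpoint to a unit vector on the sphere (x = cos φ cos λ, y = cos φ sin λ, z = sin φ).
The central angle between the endpoints is δ = arccos(p₁·p₂) ≈ 2.052 rad (117.5°).
Interpolate at f = 2/5 with slerp weights a = sin((1−f)δ)/sin δ ≈ 1.063, b = sin(fδ)/sin δ ≈ 0.825.
p = a·p₁ + b·p₂ ≈ (-0.545, -0.783, -0.300); φ = arcsin(p_z) ≈ -17.47°, λ = atan2(p_y, p_x) ≈ -124.82°.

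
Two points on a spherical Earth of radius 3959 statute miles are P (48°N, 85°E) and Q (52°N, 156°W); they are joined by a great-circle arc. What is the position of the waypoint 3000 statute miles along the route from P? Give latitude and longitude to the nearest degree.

≈ (66°N, 165°E)

Convert each endpoint to a unit vector on the sphere (x = cos φ cos λ, y = cos φ sin λ, z = sin φ).
The central angle between the endpoints is δ = arccos(p₁·p₂) ≈ 1.175 rad (67.3°). The total great-circle distance is δ·R ≈ 1.175 × 3959 ≈ 4650 mi, so the target fraction is f = 3000/4650 ≈ 0.645.
Interpolate at f ≈ 0.645 with slerp weights a = sin((1−f)δ)/sin δ ≈ 0.439, b = sin(fδ)/sin δ ≈ 0.745.
p = a·p₁ + b·p₂ ≈ (-0.393, 0.106, 0.913); φ = arcsin(p_z) ≈ 65.96°, λ = atan2(p_y, p_x) ≈ 164.92°.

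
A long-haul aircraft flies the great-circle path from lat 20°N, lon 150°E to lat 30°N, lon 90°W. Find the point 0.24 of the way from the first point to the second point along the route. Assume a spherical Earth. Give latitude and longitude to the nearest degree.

Write both endpoints as unit vectors p₁, p₂ with components (cos φ cos λ, cos φ sin λ, sin φ).
The central angle between the endpoints is δ = arccos(p₁·p₂) ≈ 1.809 rad (103.6°).
Interpolate at f = 0.24 with slerp weights a = sin((1−f)δ)/sin δ ≈ 1.009, b = sin(fδ)/sin δ ≈ 0.433.
p = a·p₁ + b·p₂ ≈ (-0.821, 0.099, 0.562); φ = arcsin(p_z) ≈ 34.17°, λ = atan2(p_y, p_x) ≈ 173.10°.

≈ lat 34°N, lon 173°E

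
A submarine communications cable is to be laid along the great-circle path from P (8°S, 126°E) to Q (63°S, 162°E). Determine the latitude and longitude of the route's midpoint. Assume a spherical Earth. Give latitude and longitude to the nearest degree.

≈ (37°S, 137°E)

Convert each endpoint to a unit vector on the sphere (x = cos φ cos λ, y = cos φ sin λ, z = sin φ).
The central angle between the endpoints is δ = arccos(p₁·p₂) ≈ 1.061 rad (60.8°).
Interpolate at f = 1/2 with slerp weights a = sin((1−f)δ)/sin δ ≈ 0.580, b = sin(fδ)/sin δ ≈ 0.580.
p = a·p₁ + b·p₂ ≈ (-0.588, 0.546, -0.597); φ = arcsin(p_z) ≈ -36.67°, λ = atan2(p_y, p_x) ≈ 137.12°.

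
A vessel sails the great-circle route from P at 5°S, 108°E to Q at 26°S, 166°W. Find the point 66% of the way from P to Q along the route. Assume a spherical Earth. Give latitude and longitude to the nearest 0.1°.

≈ 23.9°S, 162.4°E

Convert each endpoint to a unit vector on the sphere (x = cos φ cos λ, y = cos φ sin λ, z = sin φ).
The central angle between the endpoints is δ = arccos(p₁·p₂) ≈ 1.470 rad (84.2°).
Interpolate at f = 0.66 with slerp weights a = sin((1−f)δ)/sin δ ≈ 0.482, b = sin(fδ)/sin δ ≈ 0.829.
p = a·p₁ + b·p₂ ≈ (-0.871, 0.276, -0.405); φ = arcsin(p_z) ≈ -23.92°, λ = atan2(p_y, p_x) ≈ 162.42°.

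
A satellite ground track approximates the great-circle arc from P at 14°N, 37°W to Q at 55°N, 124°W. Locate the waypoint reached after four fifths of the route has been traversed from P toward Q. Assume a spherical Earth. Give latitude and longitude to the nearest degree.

Write both endpoints as unit vectors p₁, p₂ with components (cos φ cos λ, cos φ sin λ, sin φ).
The central angle between the endpoints is δ = arccos(p₁·p₂) ≈ 1.341 rad (76.9°).
Interpolate at f = 4/5 with slerp weights a = sin((1−f)δ)/sin δ ≈ 0.272, b = sin(fδ)/sin δ ≈ 0.902.
p = a·p₁ + b·p₂ ≈ (-0.078, -0.588, 0.805); φ = arcsin(p_z) ≈ 53.61°, λ = atan2(p_y, p_x) ≈ -97.60°.

≈ 54°N, 98°W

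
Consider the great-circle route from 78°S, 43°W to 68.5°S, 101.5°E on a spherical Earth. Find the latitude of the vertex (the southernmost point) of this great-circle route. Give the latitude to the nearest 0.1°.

≈ 85.2°S

The great circle lies in the plane with unit normal n̂ = (p₁ × p₂)/|p₁ × p₂|.
Here n̂_z ≈ +0.084; the vertex latitude is φ_max = arccos|n̂_z| ≈ 85.2°.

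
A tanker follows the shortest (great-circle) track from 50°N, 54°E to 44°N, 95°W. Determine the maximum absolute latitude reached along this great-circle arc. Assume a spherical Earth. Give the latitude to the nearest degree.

The great circle lies in the plane with unit normal n̂ = (p₁ × p₂)/|p₁ × p₂|.
Here n̂_z ≈ -0.240; the vertex latitude is φ_max = arccos|n̂_z| ≈ 76.1°.
Check via Clairaut: cos φ_max = |cos φ₁| · sin C = cos(50.0°)·sin(22.0°) ≈ 0.240, again giving ≈ 76.1°.

≈ 76°N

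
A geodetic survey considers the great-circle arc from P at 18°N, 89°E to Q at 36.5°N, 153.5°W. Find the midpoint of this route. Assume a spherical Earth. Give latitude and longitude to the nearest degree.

≈ 45°N, 140°E

Convert each endpoint to a unit vector on the sphere (x = cos φ cos λ, y = cos φ sin λ, z = sin φ).
The central angle between the endpoints is δ = arccos(p₁·p₂) ≈ 1.741 rad (99.7°).
Interpolate at f = 1/2 with slerp weights a = sin((1−f)δ)/sin δ ≈ 0.776, b = sin(fδ)/sin δ ≈ 0.776.
p = a·p₁ + b·p₂ ≈ (-0.545, 0.459, 0.701); φ = arcsin(p_z) ≈ 44.52°, λ = atan2(p_y, p_x) ≈ 139.88°.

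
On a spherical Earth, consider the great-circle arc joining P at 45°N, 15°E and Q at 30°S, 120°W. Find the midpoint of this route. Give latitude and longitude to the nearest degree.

≈ 18°N, 66°W

The haversine formula gives a central angle δ ≈ 2.476 rad (141.9°) between the endpoints.
Interpolate at f = 1/2 with slerp weights a = sin((1−f)δ)/sin δ ≈ 1.531, b = sin(fδ)/sin δ ≈ 1.531.
p = a·p₁ + b·p₂ ≈ (0.383, -0.868, 0.317); φ = arcsin(p_z) ≈ 18.48°, λ = atan2(p_y, p_x) ≈ -66.21°.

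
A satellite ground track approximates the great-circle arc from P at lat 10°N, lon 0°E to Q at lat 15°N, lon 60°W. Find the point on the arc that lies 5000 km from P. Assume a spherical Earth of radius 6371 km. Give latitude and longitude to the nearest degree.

Convert each endpoint to a unit vector on the sphere (x = cos φ cos λ, y = cos φ sin λ, z = sin φ).
The central angle between the endpoints is δ = arccos(p₁·p₂) ≈ 1.023 rad (58.6°). The total great-circle distance is δ·R ≈ 1.023 × 6371 ≈ 6519 km, so the target fraction is f = 5000/6519 ≈ 0.767.
Interpolate at f ≈ 0.767 with slerp weights a = sin((1−f)δ)/sin δ ≈ 0.277, b = sin(fδ)/sin δ ≈ 0.828.
p = a·p₁ + b·p₂ ≈ (0.672, -0.692, 0.262); φ = arcsin(p_z) ≈ 15.20°, λ = atan2(p_y, p_x) ≈ -45.85°.

≈ lat 15°N, lon 46°W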